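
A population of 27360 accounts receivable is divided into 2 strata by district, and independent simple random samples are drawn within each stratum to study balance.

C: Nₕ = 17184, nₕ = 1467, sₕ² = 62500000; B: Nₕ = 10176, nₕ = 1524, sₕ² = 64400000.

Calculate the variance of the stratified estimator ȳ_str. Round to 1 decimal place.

20341.4

Var(ȳ_str) = Σₕ Wₕ²(1 − fₕ)sₕ²/nₕ with Wₕ = Nₕ/N, N = 27360.
C: Wₕ = 0.62807018; term = 0.62807018²·(1 − 0.08537011)·62500000/1467 = 15371.337.
B: Wₕ = 0.37192982; term = 0.37192982²·(1 − 0.14976415)·64400000/1524 = 4970.0679.
Sum = 20341.405.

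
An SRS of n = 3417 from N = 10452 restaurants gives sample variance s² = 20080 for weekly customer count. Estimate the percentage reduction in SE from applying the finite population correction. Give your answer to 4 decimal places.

17.9587

f = n/N = 3417/10452 = 0.32692308.
SE_no-fpc = √(s²/n) = 2.4241493; SE_fpc = √((1−f)s²/n) = 1.9888028.
Ratio = √(1−f) = 0.82041265. Reduction = 100·(1 − 0.82041265) = 17.9587%.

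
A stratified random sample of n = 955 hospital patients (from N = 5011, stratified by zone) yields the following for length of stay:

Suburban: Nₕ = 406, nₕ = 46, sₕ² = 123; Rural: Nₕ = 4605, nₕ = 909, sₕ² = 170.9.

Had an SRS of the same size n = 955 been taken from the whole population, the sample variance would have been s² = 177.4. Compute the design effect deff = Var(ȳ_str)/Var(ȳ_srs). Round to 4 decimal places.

0.9511

Var(ȳ_str) = Σ Wₕ²(1−fₕ)sₕ²/nₕ with Wₕ = Nₕ/5011:
  Suburban: (406/5011)²·(1−46/406)·123/46 = 0.015564207
  Rural: (4605/5011)²·(1−909/4605)·170.9/909 = 0.12743566
  → Var(ȳ_str) = 0.14299987.
Var(ȳ_srs) = (1 − 955/5011)·177.4/955 = 0.15035705.
deff = 0.14299987 / 0.15035705 = 0.9511.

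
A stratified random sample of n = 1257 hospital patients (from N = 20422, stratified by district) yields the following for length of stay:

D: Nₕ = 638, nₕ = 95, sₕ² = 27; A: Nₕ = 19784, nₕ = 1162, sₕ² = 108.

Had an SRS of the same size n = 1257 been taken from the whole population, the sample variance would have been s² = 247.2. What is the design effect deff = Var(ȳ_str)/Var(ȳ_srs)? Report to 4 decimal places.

0.4462

Var(ȳ_str) = Σ Wₕ²(1−fₕ)sₕ²/nₕ with Wₕ = Nₕ/20422:
  D: (638/20422)²·(1−95/638)·27/95 = 2.3608268 × 10^-4
  A: (19784/20422)²·(1−1162/19784)·108/1162 = 0.082103469
  → Var(ȳ_str) = 0.082339552.
Var(ȳ_srs) = (1 − 1257/20422)·247.2/1257 = 0.18455412.
deff = 0.082339552 / 0.18455412 = 0.4462.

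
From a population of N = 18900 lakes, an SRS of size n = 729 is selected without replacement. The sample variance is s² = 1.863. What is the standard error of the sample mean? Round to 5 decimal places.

Under SRS without replacement, Var(ȳ) = (1 − f)·s²/n with f = n/N = 729/18900 = 0.03857143.
Var(ȳ) = (1 − 0.03857143)·1.863/729 = 0.96142857·0.0025555556 = 0.0024569841.
SE(ȳ) = √(0.0024569841) = 0.04957.

0.04957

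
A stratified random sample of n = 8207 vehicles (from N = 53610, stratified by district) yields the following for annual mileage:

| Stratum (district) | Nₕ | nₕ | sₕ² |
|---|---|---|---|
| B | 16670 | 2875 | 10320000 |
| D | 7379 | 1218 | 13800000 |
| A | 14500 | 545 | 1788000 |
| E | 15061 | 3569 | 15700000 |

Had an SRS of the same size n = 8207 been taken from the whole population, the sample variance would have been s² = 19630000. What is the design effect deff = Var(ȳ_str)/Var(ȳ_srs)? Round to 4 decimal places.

Var(ȳ_str) = Σ Wₕ²(1−fₕ)sₕ²/nₕ with Wₕ = Nₕ/53610:
  B: (16670/53610)²·(1−2875/16670)·10320000/2875 = 287.21528
  D: (7379/53610)²·(1−1218/7379)·13800000/1218 = 179.221
  A: (14500/53610)²·(1−545/14500)·1788000/545 = 230.98152
  E: (15061/53610)²·(1−3569/15061)·15700000/3569 = 264.91766
  → Var(ȳ_str) = 962.33546.
Var(ȳ_srs) = (1 − 8207/53610)·19630000/8207 = 2025.6976.
deff = 962.33546 / 2025.6976 = 0.4751.

0.4751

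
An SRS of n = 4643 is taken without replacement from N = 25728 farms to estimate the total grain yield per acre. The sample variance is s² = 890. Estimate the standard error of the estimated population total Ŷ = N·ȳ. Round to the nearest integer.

Var(Ŷ) = N²·Var(ȳ) = N²·(1 − n/N)·s²/n.
f = 4643/25728 = 0.18046486; Var(ȳ) = 0.81953514·890/4643 = 0.15709375.
Var(Ŷ) = 25728² · 0.15709375 = 1.0398506 × 10^8.
SE(Ŷ) = √(1.0398506 × 10^8) = 10197.

10197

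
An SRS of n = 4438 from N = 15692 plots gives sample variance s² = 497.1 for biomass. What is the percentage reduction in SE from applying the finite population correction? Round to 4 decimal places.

f = n/N = 4438/15692 = 0.28281927.
SE_no-fpc = √(s²/n) = 0.33467882; SE_fpc = √((1−f)s²/n) = 0.28342786.
Ratio = √(1−f) = 0.84686524. Reduction = 100·(1 − 0.84686524) = 15.3135%.

15.3135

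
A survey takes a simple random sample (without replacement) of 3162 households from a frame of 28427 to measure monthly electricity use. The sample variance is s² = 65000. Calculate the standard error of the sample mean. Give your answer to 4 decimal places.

4.2743

Under SRS without replacement, Var(ȳ) = (1 − f)·s²/n with f = n/N = 3162/28427 = 0.11123228.
Var(ȳ) = (1 − 0.11123228)·65000/3162 = 0.88876772·20.55661 = 18.270051.
SE(ȳ) = √(18.270051) = 4.2743.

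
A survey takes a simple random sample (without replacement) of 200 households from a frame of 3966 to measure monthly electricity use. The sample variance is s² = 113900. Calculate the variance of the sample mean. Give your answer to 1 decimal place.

540.8

Under SRS without replacement, Var(ȳ) = (1 − f)·s²/n with f = n/N = 200/3966 = 0.05042864.
Var(ȳ) = (1 − 0.05042864)·113900/200 = 0.94957136·569.5 = 540.78089.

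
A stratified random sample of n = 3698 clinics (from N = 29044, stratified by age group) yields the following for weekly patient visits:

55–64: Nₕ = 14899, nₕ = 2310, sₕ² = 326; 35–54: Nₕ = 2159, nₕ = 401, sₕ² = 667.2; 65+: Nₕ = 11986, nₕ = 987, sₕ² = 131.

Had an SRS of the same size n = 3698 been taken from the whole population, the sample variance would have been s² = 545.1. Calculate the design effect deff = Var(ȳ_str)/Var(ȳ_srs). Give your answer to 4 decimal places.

0.4634

Var(ȳ_str) = Σ Wₕ²(1−fₕ)sₕ²/nₕ with Wₕ = Nₕ/29044:
  55–64: (14899/29044)²·(1−2310/14899)·326/2310 = 0.031379146
  35–54: (2159/29044)²·(1−401/2159)·667.2/401 = 0.0074863534
  65+: (11986/29044)²·(1−987/11986)·131/987 = 0.020742866
  → Var(ȳ_str) = 0.059608365.
Var(ȳ_srs) = (1 − 3698/29044)·545.1/3698 = 0.12863593.
deff = 0.059608365 / 0.12863593 = 0.4634.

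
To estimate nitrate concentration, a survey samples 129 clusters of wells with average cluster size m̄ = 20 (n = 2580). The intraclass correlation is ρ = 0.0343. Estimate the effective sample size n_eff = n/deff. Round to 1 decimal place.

deff = 1 + (20 − 1)·0.0343 = 1 + 0.6517 = 1.6517.
n_eff = 2580 / 1.6517 = 1562.0.

1562.0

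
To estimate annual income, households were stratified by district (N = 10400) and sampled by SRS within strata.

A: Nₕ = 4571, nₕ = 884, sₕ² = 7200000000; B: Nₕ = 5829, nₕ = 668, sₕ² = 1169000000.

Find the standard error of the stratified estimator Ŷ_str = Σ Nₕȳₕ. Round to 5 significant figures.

1.3781 × 10^7

Var(Ŷ_str) = Σₕ Nₕ²(1 − fₕ)sₕ²/nₕ.
A: 4571²·(1 − 884/4571)·7200000000/884 = 1.3726651 × 10^14.
B: 5829²·(1 − 668/5829)·1169000000/668 = 5.2646071 × 10^13.
Sum = 1.8991258 × 10^14.
SE = √(1.8991258 × 10^14) = 1.3781 × 10^7.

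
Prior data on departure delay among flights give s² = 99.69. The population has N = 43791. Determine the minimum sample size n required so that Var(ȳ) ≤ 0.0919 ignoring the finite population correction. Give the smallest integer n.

Without fpc, n₀ = s²/D = 99.69/0.0919 = 1084.7661.
Rounding up, n = 1085.

1085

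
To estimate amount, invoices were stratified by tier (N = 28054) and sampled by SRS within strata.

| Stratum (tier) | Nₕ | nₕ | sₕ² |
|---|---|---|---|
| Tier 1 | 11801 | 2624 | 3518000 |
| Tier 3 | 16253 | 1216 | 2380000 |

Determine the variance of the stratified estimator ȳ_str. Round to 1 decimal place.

792.3

Var(ȳ_str) = Σₕ Wₕ²(1 − fₕ)sₕ²/nₕ with Wₕ = Nₕ/N, N = 28054.
Tier 1: Wₕ = 0.42065303; term = 0.42065303²·(1 − 0.22235404)·3518000/2624 = 184.48538.
Tier 3: Wₕ = 0.57934697; term = 0.57934697²·(1 − 0.07481696)·2380000/1216 = 607.78298.
Sum = 792.26836.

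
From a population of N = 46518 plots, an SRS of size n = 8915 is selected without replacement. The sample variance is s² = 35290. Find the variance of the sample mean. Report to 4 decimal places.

Under SRS without replacement, Var(ȳ) = (1 − f)·s²/n with f = n/N = 8915/46518 = 0.19164624.
Var(ȳ) = (1 − 0.19164624)·35290/8915 = 0.80835376·3.9584969 = 3.1998658.

3.1999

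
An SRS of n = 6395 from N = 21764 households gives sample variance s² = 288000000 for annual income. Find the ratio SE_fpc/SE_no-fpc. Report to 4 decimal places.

f = n/N = 6395/21764 = 0.29383385.
SE_no-fpc = √(s²/n) = 212.21495; SE_fpc = √((1−f)s²/n) = 178.33206.
Ratio = √(1−f) = 0.84033692.

0.8403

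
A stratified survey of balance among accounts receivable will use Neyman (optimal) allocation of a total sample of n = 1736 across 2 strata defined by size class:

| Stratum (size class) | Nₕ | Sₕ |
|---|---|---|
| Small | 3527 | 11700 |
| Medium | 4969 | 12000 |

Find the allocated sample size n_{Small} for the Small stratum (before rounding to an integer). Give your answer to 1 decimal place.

Neyman allocation: nₕ = n·NₕSₕ / Σⱼ NⱼSⱼ.
Σ NⱼSⱼ = 3527·11700 + 4969·12000 = 1.008939 × 10^8.
n_{Small} = 1736·3527·11700 / (1.008939 × 10^8) = 710.0.

710.0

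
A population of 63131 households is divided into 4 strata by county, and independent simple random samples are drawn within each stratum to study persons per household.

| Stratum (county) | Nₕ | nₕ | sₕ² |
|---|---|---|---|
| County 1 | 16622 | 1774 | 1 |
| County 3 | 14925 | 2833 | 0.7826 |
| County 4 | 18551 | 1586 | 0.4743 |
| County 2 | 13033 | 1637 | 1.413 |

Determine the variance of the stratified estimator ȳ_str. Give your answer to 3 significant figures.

1.03 × 10^-4

Var(ȳ_str) = Σₕ Wₕ²(1 − fₕ)sₕ²/nₕ with Wₕ = Nₕ/N, N = 63131.
County 1: Wₕ = 0.26329379; term = 0.26329379²·(1 − 0.10672603)·1/1774 = 3.4906981 × 10^-5.
County 3: Wₕ = 0.23641317; term = 0.23641317²·(1 − 0.18981575)·0.7826/2833 = 1.2508937 × 10^-5.
County 4: Wₕ = 0.29384930; term = 0.29384930²·(1 − 0.08549404)·0.4743/1586 = 2.3614883 × 10^-5.
County 2: Wₕ = 0.20644374; term = 0.20644374²·(1 − 0.12560424)·1.413/1637 = 3.2166587 × 10^-5.
Sum = 1.0319739 × 10^-4.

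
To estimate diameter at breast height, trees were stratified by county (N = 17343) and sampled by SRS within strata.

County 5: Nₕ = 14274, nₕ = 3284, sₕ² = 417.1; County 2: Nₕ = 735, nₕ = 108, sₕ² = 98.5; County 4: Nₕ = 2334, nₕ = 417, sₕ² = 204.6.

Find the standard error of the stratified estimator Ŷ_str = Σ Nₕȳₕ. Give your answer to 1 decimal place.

Var(Ŷ_str) = Σₕ Nₕ²(1 − fₕ)sₕ²/nₕ.
County 5: 14274²·(1 − 3284/14274)·417.1/3284 = 1.9924179 × 10^7.
County 2: 735²·(1 − 108/735)·98.5/108 = 420307.71.
County 4: 2334²·(1 − 417/2334)·204.6/417 = 2.1952932 × 10^6.
Sum = 2.253978 × 10^7.
SE = √(2.253978 × 10^7) = 4747.6.

4747.6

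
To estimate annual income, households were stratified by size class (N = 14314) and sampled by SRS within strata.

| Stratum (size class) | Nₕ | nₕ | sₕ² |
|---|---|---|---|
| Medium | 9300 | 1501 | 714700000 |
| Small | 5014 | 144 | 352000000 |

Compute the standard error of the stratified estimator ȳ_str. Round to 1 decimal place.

678.1

Var(ȳ_str) = Σₕ Wₕ²(1 − fₕ)sₕ²/nₕ with Wₕ = Nₕ/N, N = 14314.
Medium: Wₕ = 0.64971357; term = 0.64971357²·(1 − 0.16139785)·714700000/1501 = 168555.5.
Small: Wₕ = 0.35028643; term = 0.35028643²·(1 − 0.02871959)·352000000/144 = 291320.76.
Sum = 459876.26.
SE = √(459876.26) = 678.1.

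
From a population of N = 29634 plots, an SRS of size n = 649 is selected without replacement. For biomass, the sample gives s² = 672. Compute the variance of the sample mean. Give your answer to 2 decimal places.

Under SRS without replacement, Var(ȳ) = (1 − f)·s²/n with f = n/N = 649/29634 = 0.02190052.
Var(ȳ) = (1 − 0.02190052)·672/649 = 0.97809948·1.0354391 = 1.0127625.

1.01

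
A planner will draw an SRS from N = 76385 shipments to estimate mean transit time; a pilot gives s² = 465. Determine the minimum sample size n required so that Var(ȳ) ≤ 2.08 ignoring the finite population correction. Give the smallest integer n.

Without fpc, n₀ = s²/D = 465/2.08 = 223.5577.
Rounding up, n = 224.

224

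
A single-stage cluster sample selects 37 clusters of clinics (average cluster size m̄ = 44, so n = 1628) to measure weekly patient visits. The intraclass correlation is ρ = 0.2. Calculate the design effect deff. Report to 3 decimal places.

9.600

deff = 1 + (44 − 1)·0.2 = 1 + 8.6 = 9.6.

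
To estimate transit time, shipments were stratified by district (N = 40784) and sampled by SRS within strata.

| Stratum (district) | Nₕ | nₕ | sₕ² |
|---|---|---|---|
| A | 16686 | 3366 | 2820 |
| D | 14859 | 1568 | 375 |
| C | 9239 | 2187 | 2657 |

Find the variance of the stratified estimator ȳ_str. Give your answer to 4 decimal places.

0.1879

Var(ȳ_str) = Σₕ Wₕ²(1 − fₕ)sₕ²/nₕ with Wₕ = Nₕ/N, N = 40784.
A: Wₕ = 0.40913103; term = 0.40913103²·(1 − 0.20172600)·2820/3366 = 0.11194684.
D: Wₕ = 0.36433405; term = 0.36433405²·(1 − 0.10552527)·375/1568 = 0.028395715.
C: Wₕ = 0.22653492; term = 0.22653492²·(1 − 0.23671393)·2657/2187 = 0.047588324.
Sum = 0.18793088.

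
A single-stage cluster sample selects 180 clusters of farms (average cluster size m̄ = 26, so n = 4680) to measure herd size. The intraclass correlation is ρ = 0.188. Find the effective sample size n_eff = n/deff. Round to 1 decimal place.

deff = 1 + (26 − 1)·0.188 = 1 + 4.7 = 5.7.
n_eff = 4680 / 5.7 = 821.1.

821.1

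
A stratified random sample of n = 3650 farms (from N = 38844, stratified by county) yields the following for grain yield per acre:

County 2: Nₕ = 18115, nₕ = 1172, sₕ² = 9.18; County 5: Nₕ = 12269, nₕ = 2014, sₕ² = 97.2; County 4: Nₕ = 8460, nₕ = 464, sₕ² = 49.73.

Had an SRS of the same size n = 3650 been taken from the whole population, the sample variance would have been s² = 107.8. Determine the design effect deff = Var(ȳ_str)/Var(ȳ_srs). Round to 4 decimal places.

Var(ȳ_str) = Σ Wₕ²(1−fₕ)sₕ²/nₕ with Wₕ = Nₕ/38844:
  County 2: (18115/38844)²·(1−1172/18115)·9.18/1172 = 0.0015932937
  County 5: (12269/38844)²·(1−2014/12269)·97.2/2014 = 0.0040244241
  County 4: (8460/38844)²·(1−464/8460)·49.73/464 = 0.0048050259
  → Var(ȳ_str) = 0.010422744.
Var(ȳ_srs) = (1 − 3650/38844)·107.8/3650 = 0.026759043.
deff = 0.010422744 / 0.026759043 = 0.3895.

0.3895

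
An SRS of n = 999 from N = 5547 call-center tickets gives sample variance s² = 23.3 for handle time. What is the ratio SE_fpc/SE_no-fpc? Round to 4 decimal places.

0.9055

f = n/N = 999/5547 = 0.18009735.
SE_no-fpc = √(s²/n) = 0.15271975; SE_fpc = √((1−f)s²/n) = 0.13828541.
Ratio = √(1−f) = 0.90548476.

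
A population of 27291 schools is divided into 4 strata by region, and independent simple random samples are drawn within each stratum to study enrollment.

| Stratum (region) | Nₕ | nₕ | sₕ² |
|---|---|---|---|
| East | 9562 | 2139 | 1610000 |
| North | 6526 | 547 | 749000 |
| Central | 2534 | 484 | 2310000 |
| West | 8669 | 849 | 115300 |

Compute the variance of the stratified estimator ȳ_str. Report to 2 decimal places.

189.11

Var(ȳ_str) = Σₕ Wₕ²(1 − fₕ)sₕ²/nₕ with Wₕ = Nₕ/N, N = 27291.
East: Wₕ = 0.35037192; term = 0.35037192²·(1 − 0.22369797)·1610000/2139 = 71.730588.
North: Wₕ = 0.23912645; term = 0.23912645²·(1 − 0.08381857)·749000/547 = 71.735019.
Central: Wₕ = 0.09285112; term = 0.09285112²·(1 − 0.19100237)·2310000/484 = 33.288037.
West: Wₕ = 0.31765051; term = 0.31765051²·(1 − 0.09793517)·115300/849 = 12.361139.
Sum = 189.11478.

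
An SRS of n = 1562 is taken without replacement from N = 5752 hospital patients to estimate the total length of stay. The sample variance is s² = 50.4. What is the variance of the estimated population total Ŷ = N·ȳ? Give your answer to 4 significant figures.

Var(Ŷ) = N²·Var(ȳ) = N²·(1 − n/N)·s²/n.
f = 1562/5752 = 0.27155772; Var(ȳ) = 0.72844228·50.4/1562 = 0.023504156.
Var(Ŷ) = 5752² · 0.023504156 = 777646.85.

777600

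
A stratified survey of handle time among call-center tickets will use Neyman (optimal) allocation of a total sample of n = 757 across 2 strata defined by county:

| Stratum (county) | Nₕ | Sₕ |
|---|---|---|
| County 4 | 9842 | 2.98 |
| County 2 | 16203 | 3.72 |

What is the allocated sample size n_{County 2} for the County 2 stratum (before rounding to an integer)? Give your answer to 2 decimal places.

Neyman allocation: nₕ = n·NₕSₕ / Σⱼ NⱼSⱼ.
Σ NⱼSⱼ = 9842·2.98 + 16203·3.72 = 89604.32.
n_{County 2} = 757·16203·3.72 / 89604.32 = 509.22.

509.22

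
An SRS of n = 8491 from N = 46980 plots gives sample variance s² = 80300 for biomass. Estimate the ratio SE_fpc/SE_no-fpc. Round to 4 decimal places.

f = n/N = 8491/46980 = 0.18073648.
SE_no-fpc = √(s²/n) = 3.0752353; SE_fpc = √((1−f)s²/n) = 2.7834932.
Ratio = √(1−f) = 0.90513177.

0.9051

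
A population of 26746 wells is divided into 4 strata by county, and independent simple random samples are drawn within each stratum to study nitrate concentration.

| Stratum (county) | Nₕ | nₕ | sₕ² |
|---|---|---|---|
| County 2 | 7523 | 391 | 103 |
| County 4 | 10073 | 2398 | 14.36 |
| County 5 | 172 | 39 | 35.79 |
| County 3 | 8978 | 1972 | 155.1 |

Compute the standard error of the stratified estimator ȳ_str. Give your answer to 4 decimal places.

0.1654

Var(ȳ_str) = Σₕ Wₕ²(1 − fₕ)sₕ²/nₕ with Wₕ = Nₕ/N, N = 26746.
County 2: Wₕ = 0.28127570; term = 0.28127570²·(1 − 0.05197395)·103/391 = 0.0197581.
County 4: Wₕ = 0.37661706; term = 0.37661706²·(1 − 0.23806215)·14.36/2398 = 6.4717957 × 10^-4.
County 5: Wₕ = 0.00643087; term = 0.00643087²·(1 − 0.22674419)·35.79/39 = 2.9346715 × 10^-5.
County 3: Wₕ = 0.33567636; term = 0.33567636²·(1 − 0.21964803)·155.1/1972 = 0.0069157127.
Sum = 0.027350339.
SE = √(0.027350339) = 0.1654.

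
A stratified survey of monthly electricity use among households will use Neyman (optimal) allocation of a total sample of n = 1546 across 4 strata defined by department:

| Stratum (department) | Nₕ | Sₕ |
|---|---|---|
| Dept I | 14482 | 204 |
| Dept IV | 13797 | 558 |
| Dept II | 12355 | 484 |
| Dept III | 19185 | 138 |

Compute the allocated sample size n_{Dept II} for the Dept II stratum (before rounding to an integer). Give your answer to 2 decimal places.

Neyman allocation: nₕ = n·NₕSₕ / Σⱼ NⱼSⱼ.
Σ NⱼSⱼ = 14482·204 + 13797·558 + 12355·484 + 19185·138 = 1.9280404 × 10^7.
n_{Dept II} = 1546·12355·484 / (1.9280404 × 10^7) = 479.49.

479.49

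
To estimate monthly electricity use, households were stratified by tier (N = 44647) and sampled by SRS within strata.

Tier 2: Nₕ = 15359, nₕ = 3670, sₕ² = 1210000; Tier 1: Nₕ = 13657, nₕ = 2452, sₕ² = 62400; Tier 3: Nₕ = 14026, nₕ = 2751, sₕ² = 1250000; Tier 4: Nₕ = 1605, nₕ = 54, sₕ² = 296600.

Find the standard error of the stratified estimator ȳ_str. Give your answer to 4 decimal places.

8.6346

Var(ȳ_str) = Σₕ Wₕ²(1 − fₕ)sₕ²/nₕ with Wₕ = Nₕ/N, N = 44647.
Tier 2: Wₕ = 0.34400968; term = 0.34400968²·(1 − 0.23894785)·1210000/3670 = 29.694433.
Tier 1: Wₕ = 0.30588841; term = 0.30588841²·(1 − 0.17954163)·62400/2452 = 1.9536499.
Tier 3: Wₕ = 0.31415325; term = 0.31415325²·(1 − 0.19613575)·1250000/2751 = 36.048338.
Tier 4: Wₕ = 0.03594866; term = 0.03594866²·(1 − 0.03364486)·296600/54 = 6.8592978.
Sum = 74.555719.
SE = √(74.555719) = 8.6346.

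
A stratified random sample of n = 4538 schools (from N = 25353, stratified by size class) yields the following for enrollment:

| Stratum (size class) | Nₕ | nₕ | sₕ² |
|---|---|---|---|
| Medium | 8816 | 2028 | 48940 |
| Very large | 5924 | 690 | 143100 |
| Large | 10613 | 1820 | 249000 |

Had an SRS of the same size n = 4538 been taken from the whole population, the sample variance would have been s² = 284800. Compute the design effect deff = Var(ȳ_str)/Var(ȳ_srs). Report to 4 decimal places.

Var(ȳ_str) = Σ Wₕ²(1−fₕ)sₕ²/nₕ with Wₕ = Nₕ/25353:
  Medium: (8816/25353)²·(1−2028/8816)·48940/2028 = 2.2467291
  Very large: (5924/25353)²·(1−690/5924)·143100/690 = 10.004159
  Large: (10613/25353)²·(1−1820/10613)·249000/1820 = 19.862984
  → Var(ȳ_str) = 32.113872.
Var(ȳ_srs) = (1 − 4538/25353)·284800/4538 = 51.52554.
deff = 32.113872 / 51.52554 = 0.6233.

0.6233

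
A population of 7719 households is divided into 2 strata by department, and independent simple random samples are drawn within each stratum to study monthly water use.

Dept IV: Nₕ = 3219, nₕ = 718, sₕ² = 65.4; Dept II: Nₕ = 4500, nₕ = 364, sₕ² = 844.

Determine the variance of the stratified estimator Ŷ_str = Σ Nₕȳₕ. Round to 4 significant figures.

Var(Ŷ_str) = Σₕ Nₕ²(1 − fₕ)sₕ²/nₕ.
Dept IV: 3219²·(1 − 718/3219)·65.4/718 = 733310.62.
Dept II: 4500²·(1 − 364/4500)·844/364 = 4.3155297 × 10^7.
Sum = 4.3888608 × 10^7.

4.389 × 10^7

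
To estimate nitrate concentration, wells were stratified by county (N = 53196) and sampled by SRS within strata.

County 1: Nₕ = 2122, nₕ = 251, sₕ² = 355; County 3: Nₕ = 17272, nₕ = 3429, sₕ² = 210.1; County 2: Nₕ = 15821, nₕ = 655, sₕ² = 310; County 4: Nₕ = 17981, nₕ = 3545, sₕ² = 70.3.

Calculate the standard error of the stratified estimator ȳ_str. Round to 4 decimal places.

0.2216

Var(ȳ_str) = Σₕ Wₕ²(1 − fₕ)sₕ²/nₕ with Wₕ = Nₕ/N, N = 53196.
County 1: Wₕ = 0.03989022; term = 0.03989022²·(1 − 0.11828464)·355/251 = 0.0019843389.
County 3: Wₕ = 0.32468607; term = 0.32468607²·(1 − 0.19852941)·210.1/3429 = 0.0051769439.
County 2: Wₕ = 0.29740958; term = 0.29740958²·(1 − 0.04140067)·310/655 = 0.040129839.
County 4: Wₕ = 0.33801414; term = 0.33801414²·(1 − 0.19715255)·70.3/3545 = 0.0018190383.
Sum = 0.04911016.
SE = √(0.04911016) = 0.2216.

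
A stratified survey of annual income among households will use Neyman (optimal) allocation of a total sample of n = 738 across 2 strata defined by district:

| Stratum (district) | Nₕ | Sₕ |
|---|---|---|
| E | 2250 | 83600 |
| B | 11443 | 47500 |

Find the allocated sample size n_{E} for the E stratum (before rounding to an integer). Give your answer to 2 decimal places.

189.73

Neyman allocation: nₕ = n·NₕSₕ / Σⱼ NⱼSⱼ.
Σ NⱼSⱼ = 2250·83600 + 11443·47500 = 7.316425 × 10^8.
n_{E} = 738·2250·83600 / (7.316425 × 10^8) = 189.73.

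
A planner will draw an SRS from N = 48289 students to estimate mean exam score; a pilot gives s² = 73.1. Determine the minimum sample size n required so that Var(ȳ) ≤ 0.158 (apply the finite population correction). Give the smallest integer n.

459

Without fpc, n₀ = s²/D = 73.1/0.158 = 462.6582.
With fpc, (1 − n/N)·s²/n ≤ D requires n ≥ n₀/(1 + n₀/N) = 462.6582/(1 + 462.6582/48289) = 458.2675.
Rounding up, n = 459.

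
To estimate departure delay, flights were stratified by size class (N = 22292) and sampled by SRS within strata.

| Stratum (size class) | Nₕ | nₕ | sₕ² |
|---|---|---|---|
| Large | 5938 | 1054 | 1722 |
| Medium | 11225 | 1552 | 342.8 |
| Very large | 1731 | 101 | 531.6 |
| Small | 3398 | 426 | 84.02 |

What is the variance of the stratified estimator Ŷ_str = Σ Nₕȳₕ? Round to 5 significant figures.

8.8207 × 10^7

Var(Ŷ_str) = Σₕ Nₕ²(1 − fₕ)sₕ²/nₕ.
Large: 5938²·(1 − 1054/5938)·1722/1054 = 4.7381454 × 10^7.
Medium: 11225²·(1 − 1552/11225)·342.8/1552 = 2.398262 × 10^7.
Very large: 1731²·(1 − 101/1731)·531.6/101 = 1.4850746 × 10^7.
Small: 3398²·(1 − 426/3398)·84.02/426 = 1.9917978 × 10^6.
Sum = 8.8206618 × 10^7.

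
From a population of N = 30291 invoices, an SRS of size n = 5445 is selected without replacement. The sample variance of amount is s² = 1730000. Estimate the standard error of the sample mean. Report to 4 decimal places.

Under SRS without replacement, Var(ȳ) = (1 − f)·s²/n with f = n/N = 5445/30291 = 0.17975636.
Var(ȳ) = (1 − 0.17975636)·1730000/5445 = 0.82024364·317.72268 = 260.61001.
SE(ȳ) = √(260.61001) = 16.1434.

16.1434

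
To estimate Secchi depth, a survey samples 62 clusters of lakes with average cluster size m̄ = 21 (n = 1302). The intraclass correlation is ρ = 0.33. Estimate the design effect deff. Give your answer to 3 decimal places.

deff = 1 + (21 − 1)·0.33 = 1 + 6.6 = 7.6.

7.600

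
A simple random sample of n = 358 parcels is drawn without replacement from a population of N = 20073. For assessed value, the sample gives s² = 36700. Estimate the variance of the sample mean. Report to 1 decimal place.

Under SRS without replacement, Var(ȳ) = (1 − f)·s²/n with f = n/N = 358/20073 = 0.01783490.
Var(ȳ) = (1 − 0.01783490)·36700/358 = 0.98216510·102.51397 = 100.68564.

100.7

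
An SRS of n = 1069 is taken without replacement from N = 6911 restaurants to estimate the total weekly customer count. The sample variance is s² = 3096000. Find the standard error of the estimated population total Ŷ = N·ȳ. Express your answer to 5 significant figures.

341950

Var(Ŷ) = N²·Var(ȳ) = N²·(1 − n/N)·s²/n.
f = 1069/6911 = 0.15468094; Var(ȳ) = 0.84531906·3096000/1069 = 2448.1832.
Var(Ŷ) = 6911² · 2448.1832 = 1.1692993 × 10^11.
SE(Ŷ) = √(1.1692993 × 10^11) = 341950.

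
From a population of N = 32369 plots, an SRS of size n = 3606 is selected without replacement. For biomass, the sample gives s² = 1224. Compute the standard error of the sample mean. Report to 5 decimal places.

Under SRS without replacement, Var(ȳ) = (1 − f)·s²/n with f = n/N = 3606/32369 = 0.11140289.
Var(ȳ) = (1 − 0.11140289)·1224/3606 = 0.88859711·0.33943428 = 0.30162032.
SE(ȳ) = √(0.30162032) = 0.54920.

0.54920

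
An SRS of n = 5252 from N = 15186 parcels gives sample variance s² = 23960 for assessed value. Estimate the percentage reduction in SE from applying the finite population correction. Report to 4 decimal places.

f = n/N = 5252/15186 = 0.34584486.
SE_no-fpc = √(s²/n) = 2.1359007; SE_fpc = √((1−f)s²/n) = 1.7275134.
Ratio = √(1−f) = 0.80879858. Reduction = 100·(1 − 0.80879858) = 19.1201%.

19.1201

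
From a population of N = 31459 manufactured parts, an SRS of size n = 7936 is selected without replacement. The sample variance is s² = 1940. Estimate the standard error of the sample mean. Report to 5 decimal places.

Under SRS without replacement, Var(ȳ) = (1 − f)·s²/n with f = n/N = 7936/31459 = 0.25226485.
Var(ȳ) = (1 − 0.25226485)·1940/7936 = 0.74773515·0.24445565 = 0.18278808.
SE(ȳ) = √(0.18278808) = 0.42754.

0.42754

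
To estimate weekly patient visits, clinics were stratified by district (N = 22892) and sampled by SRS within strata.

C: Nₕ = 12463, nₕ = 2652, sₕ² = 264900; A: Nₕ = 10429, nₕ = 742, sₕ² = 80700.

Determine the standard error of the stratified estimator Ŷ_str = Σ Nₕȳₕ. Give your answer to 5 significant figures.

Var(Ŷ_str) = Σₕ Nₕ²(1 − fₕ)sₕ²/nₕ.
C: 12463²·(1 − 2652/12463)·264900/2652 = 1.2213617 × 10^10.
A: 10429²·(1 − 742/10429)·80700/742 = 1.0987569 × 10^10.
Sum = 2.3201186 × 10^10.
SE = √(2.3201186 × 10^10) = 152320.

152320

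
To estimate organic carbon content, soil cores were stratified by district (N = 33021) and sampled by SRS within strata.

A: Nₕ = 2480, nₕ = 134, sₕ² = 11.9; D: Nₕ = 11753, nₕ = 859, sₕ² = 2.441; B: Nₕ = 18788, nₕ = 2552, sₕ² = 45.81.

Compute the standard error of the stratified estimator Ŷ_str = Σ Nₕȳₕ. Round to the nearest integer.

Var(Ŷ_str) = Σₕ Nₕ²(1 − fₕ)sₕ²/nₕ.
A: 2480²·(1 − 134/2480)·11.9/134 = 516680.24.
D: 11753²·(1 − 859/11753)·2.441/859 = 363840.23.
B: 18788²·(1 − 2552/18788)·45.81/2552 = 5.4756946 × 10^6.
Sum = 6.3562151 × 10^6.
SE = √(6.3562151 × 10^6) = 2521.

2521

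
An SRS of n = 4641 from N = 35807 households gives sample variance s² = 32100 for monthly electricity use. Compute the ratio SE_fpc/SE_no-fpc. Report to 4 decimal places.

f = n/N = 4641/35807 = 0.12961153.
SE_no-fpc = √(s²/n) = 2.6299454; SE_fpc = √((1−f)s²/n) = 2.4535974.
Ratio = √(1−f) = 0.93294612.

0.9329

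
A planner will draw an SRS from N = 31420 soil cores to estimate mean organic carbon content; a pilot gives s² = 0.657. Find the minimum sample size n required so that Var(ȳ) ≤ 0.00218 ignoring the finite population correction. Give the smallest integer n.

302

Without fpc, n₀ = s²/D = 0.657/0.00218 = 301.3761.
Rounding up, n = 302.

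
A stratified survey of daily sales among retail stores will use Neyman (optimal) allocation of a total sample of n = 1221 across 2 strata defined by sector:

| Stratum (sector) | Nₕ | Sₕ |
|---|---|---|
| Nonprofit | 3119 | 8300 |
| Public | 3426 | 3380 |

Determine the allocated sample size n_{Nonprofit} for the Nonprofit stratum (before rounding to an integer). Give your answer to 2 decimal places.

843.63

Neyman allocation: nₕ = n·NₕSₕ / Σⱼ NⱼSⱼ.
Σ NⱼSⱼ = 3119·8300 + 3426·3380 = 3.746758 × 10^7.
n_{Nonprofit} = 1221·3119·8300 / (3.746758 × 10^7) = 843.63.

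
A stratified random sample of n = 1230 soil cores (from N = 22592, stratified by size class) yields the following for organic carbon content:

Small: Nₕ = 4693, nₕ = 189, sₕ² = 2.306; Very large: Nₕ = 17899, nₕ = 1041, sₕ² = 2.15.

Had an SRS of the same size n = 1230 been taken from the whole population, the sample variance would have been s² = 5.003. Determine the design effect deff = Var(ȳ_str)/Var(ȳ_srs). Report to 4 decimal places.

0.4488

Var(ȳ_str) = Σ Wₕ²(1−fₕ)sₕ²/nₕ with Wₕ = Nₕ/22592:
  Small: (4693/22592)²·(1−189/4693)·2.306/189 = 5.0528578 × 10^-4
  Very large: (17899/22592)²·(1−1041/17899)·2.15/1041 = 0.001220993
  → Var(ȳ_str) = 0.0017262788.
Var(ȳ_srs) = (1 − 1230/22592)·5.003/1230 = 0.0038460296.
deff = 0.0017262788 / 0.0038460296 = 0.4488.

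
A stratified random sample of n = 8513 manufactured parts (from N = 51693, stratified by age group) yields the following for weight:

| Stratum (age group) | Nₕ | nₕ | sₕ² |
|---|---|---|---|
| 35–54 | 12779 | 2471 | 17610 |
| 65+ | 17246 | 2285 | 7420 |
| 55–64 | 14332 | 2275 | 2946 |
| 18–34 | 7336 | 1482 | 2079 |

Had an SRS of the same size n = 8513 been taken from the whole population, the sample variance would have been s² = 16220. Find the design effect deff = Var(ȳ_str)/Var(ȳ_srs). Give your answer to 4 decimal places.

Var(ȳ_str) = Σ Wₕ²(1−fₕ)sₕ²/nₕ with Wₕ = Nₕ/51693:
  35–54: (12779/51693)²·(1−2471/12779)·17610/2471 = 0.35131316
  65+: (17246/51693)²·(1−2285/17246)·7420/2285 = 0.31354742
  55–64: (14332/51693)²·(1−2275/14332)·2946/2275 = 0.083740187
  18–34: (7336/51693)²·(1−1482/7336)·2079/1482 = 0.022545239
  → Var(ȳ_str) = 0.77114601.
Var(ȳ_srs) = (1 − 8513/51693)·16220/8513 = 1.5915457.
deff = 0.77114601 / 1.5915457 = 0.4845.

0.4845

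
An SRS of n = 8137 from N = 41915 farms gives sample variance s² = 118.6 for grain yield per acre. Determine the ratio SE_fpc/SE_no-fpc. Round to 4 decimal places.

0.8977

f = n/N = 8137/41915 = 0.19413098.
SE_no-fpc = √(s²/n) = 0.12072861; SE_fpc = √((1−f)s²/n) = 0.10837832.
Ratio = √(1−f) = 0.89770208.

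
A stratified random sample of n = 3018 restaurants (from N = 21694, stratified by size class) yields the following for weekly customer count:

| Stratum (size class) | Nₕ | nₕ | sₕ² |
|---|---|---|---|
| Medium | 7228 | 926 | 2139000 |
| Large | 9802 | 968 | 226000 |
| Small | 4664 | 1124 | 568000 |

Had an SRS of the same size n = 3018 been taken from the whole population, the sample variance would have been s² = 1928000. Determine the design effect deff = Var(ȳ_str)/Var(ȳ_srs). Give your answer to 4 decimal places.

0.5169

Var(ȳ_str) = Σ Wₕ²(1−fₕ)sₕ²/nₕ with Wₕ = Nₕ/21694:
  Medium: (7228/21694)²·(1−926/7228)·2139000/926 = 223.57182
  Large: (9802/21694)²·(1−968/9802)·226000/968 = 42.956205
  Small: (4664/21694)²·(1−1124/4664)·568000/1124 = 17.728196
  → Var(ȳ_str) = 284.25622.
Var(ȳ_srs) = (1 − 3018/21694)·1928000/3018 = 549.96117.
deff = 284.25622 / 549.96117 = 0.5169.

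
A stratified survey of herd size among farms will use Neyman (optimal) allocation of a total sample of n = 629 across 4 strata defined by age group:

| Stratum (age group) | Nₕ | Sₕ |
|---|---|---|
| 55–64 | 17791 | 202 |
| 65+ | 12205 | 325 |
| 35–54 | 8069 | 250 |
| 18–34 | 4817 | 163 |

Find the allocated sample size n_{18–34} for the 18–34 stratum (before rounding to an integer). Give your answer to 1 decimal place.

Neyman allocation: nₕ = n·NₕSₕ / Σⱼ NⱼSⱼ.
Σ NⱼSⱼ = 17791·202 + 12205·325 + 8069·250 + 4817·163 = 1.0362828 × 10^7.
n_{18–34} = 629·4817·163 / (1.0362828 × 10^7) = 47.7.

47.7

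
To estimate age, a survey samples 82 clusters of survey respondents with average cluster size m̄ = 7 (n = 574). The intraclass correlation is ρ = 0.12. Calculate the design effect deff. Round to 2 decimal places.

1.72

deff = 1 + (7 − 1)·0.12 = 1 + 0.72 = 1.72.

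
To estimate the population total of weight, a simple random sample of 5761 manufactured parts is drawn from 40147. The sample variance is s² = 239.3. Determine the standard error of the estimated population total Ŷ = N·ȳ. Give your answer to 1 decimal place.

7572.5

Var(Ŷ) = N²·Var(ȳ) = N²·(1 − n/N)·s²/n.
f = 5761/40147 = 0.14349765; Var(ȳ) = 0.85650235·239.3/5761 = 0.035577333.
Var(Ŷ) = 40147² · 0.035577333 = 5.7342891 × 10^7.
SE(Ŷ) = √(5.7342891 × 10^7) = 7572.5.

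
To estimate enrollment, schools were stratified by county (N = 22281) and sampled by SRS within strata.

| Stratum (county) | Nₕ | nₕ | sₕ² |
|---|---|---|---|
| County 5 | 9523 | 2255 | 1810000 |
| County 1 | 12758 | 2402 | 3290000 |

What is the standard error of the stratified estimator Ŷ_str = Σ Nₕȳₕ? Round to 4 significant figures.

Var(Ŷ_str) = Σₕ Nₕ²(1 − fₕ)sₕ²/nₕ.
County 5: 9523²·(1 − 2255/9523)·1810000/2255 = 5.555469 × 10^10.
County 1: 12758²·(1 − 2402/12758)·3290000/2402 = 1.8096623 × 10^11.
Sum = 2.3652092 × 10^11.
SE = √(2.3652092 × 10^11) = 486300.

486300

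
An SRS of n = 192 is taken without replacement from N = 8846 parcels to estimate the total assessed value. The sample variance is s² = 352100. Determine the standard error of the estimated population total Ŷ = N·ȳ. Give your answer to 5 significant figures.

Var(Ŷ) = N²·Var(ȳ) = N²·(1 − n/N)·s²/n.
f = 192/8846 = 0.02170473; Var(ȳ) = 0.97829527·352100/192 = 1794.0509.
Var(Ŷ) = 8846² · 1794.0509 = 1.4038756 × 10^11.
SE(Ŷ) = √(1.4038756 × 10^11) = 374680.

374680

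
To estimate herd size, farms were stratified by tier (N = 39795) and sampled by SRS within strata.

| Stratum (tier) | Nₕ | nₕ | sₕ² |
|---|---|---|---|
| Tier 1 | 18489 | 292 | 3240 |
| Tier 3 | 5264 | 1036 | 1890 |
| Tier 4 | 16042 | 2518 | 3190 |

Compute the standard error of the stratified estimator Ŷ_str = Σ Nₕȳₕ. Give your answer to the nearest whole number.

63629

Var(Ŷ_str) = Σₕ Nₕ²(1 − fₕ)sₕ²/nₕ.
Tier 1: 18489²·(1 − 292/18489)·3240/292 = 3.7331494 × 10^9.
Tier 3: 5264²·(1 − 1036/5264)·1890/1036 = 4.0602512 × 10^7.
Tier 4: 16042²·(1 − 2518/16042)·3190/2518 = 2.7485183 × 10^8.
Sum = 4.0486037 × 10^9.
SE = √(4.0486037 × 10^9) = 63629.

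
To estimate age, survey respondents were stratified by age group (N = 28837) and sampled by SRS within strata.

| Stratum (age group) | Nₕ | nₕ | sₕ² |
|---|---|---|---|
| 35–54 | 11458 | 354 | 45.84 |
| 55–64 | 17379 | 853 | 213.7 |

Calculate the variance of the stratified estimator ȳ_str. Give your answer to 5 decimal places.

0.10634

Var(ȳ_str) = Σₕ Wₕ²(1 − fₕ)sₕ²/nₕ with Wₕ = Nₕ/N, N = 28837.
35–54: Wₕ = 0.39733675; term = 0.39733675²·(1 − 0.03089544)·45.84/354 = 0.019812052.
55–64: Wₕ = 0.60266325; term = 0.60266325²·(1 − 0.04908223)·213.7/853 = 0.086526247.
Sum = 0.1063383.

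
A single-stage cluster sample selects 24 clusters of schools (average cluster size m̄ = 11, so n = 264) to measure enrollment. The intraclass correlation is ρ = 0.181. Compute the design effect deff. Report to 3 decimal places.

2.810

deff = 1 + (11 − 1)·0.181 = 1 + 1.81 = 2.81.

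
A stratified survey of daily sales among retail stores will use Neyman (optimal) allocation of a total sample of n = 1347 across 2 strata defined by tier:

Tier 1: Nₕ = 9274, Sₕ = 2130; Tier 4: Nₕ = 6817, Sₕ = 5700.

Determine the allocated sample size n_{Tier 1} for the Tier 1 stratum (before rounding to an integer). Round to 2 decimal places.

453.98

Neyman allocation: nₕ = n·NₕSₕ / Σⱼ NⱼSⱼ.
Σ NⱼSⱼ = 9274·2130 + 6817·5700 = 5.861052 × 10^7.
n_{Tier 1} = 1347·9274·2130 / (5.861052 × 10^7) = 453.98.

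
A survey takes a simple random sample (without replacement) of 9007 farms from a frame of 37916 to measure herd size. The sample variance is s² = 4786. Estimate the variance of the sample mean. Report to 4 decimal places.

Under SRS without replacement, Var(ȳ) = (1 − f)·s²/n with f = n/N = 9007/37916 = 0.23755143.
Var(ȳ) = (1 − 0.23755143)·4786/9007 = 0.76244857·0.53136449 = 0.4051381.

0.4051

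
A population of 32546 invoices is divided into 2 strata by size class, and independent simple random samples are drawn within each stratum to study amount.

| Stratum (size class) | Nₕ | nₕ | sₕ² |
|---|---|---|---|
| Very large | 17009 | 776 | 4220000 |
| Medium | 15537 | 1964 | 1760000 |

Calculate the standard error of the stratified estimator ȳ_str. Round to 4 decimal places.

39.9492

Var(ȳ_str) = Σₕ Wₕ²(1 − fₕ)sₕ²/nₕ with Wₕ = Nₕ/N, N = 32546.
Very large: Wₕ = 0.52261415; term = 0.52261415²·(1 − 0.04562291)·4220000/776 = 1417.5326.
Medium: Wₕ = 0.47738585; term = 0.47738585²·(1 − 0.12640793)·1760000/1964 = 178.4099.
Sum = 1595.9425.
SE = √(1595.9425) = 39.9492.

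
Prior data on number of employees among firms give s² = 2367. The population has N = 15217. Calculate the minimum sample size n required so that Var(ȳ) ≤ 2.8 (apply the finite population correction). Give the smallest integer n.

Without fpc, n₀ = s²/D = 2367/2.8 = 845.3571.
With fpc, (1 − n/N)·s²/n ≤ D requires n ≥ n₀/(1 + n₀/N) = 845.3571/(1 + 845.3571/15217) = 800.8662.
Rounding up, n = 801.

801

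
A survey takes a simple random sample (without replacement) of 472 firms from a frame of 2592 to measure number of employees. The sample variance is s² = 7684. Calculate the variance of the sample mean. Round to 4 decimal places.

Under SRS without replacement, Var(ȳ) = (1 − f)·s²/n with f = n/N = 472/2592 = 0.18209877.
Var(ȳ) = (1 − 0.18209877)·7684/472 = 0.81790123·16.279661 = 13.315155.

13.3152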